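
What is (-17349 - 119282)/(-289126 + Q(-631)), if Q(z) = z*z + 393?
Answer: -12421/9948 ≈ -1.2486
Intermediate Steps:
Q(z) = 393 + z² (Q(z) = z² + 393 = 393 + z²)
(-17349 - 119282)/(-289126 + Q(-631)) = (-17349 - 119282)/(-289126 + (393 + (-631)²)) = -136631/(-289126 + (393 + 398161)) = -136631/(-289126 + 398554) = -136631/109428 = -136631*1/109428 = -12421/9948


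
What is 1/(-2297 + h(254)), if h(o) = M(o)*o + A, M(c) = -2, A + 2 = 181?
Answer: -1/2626 ≈ -0.00038081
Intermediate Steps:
A = 179 (A = -2 + 181 = 179)
h(o) = 179 - 2*o (h(o) = -2*o + 179 = 179 - 2*o)
1/(-2297 + h(254)) = 1/(-2297 + (179 - 2*254)) = 1/(-2297 + (179 - 508)) = 1/(-2297 - 329) = 1/(-2626) = -1/2626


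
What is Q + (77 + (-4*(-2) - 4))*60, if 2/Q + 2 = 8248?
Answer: 20037781/4123 ≈ 4860.0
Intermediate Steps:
Q = 1/4123 (Q = 2/(-2 + 8248) = 2/8246 = 2*(1/8246) = 1/4123 ≈ 0.00024254)
Q + (77 + (-4*(-2) - 4))*60 = 1/4123 + (77 + (-4*(-2) - 4))*60 = 1/4123 + (77 + (8 - 4))*60 = 1/4123 + (77 + 4)*60 = 1/4123 + 81*60 = 1/4123 + 4860 = 20037781/4123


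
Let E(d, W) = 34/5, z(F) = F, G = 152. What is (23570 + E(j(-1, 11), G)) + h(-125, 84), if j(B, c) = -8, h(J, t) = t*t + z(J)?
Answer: 152539/5 ≈ 30508.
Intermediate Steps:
h(J, t) = J + t² (h(J, t) = t*t + J = t² + J = J + t²)
E(d, W) = 34/5 (E(d, W) = 34*(⅕) = 34/5)
(23570 + E(j(-1, 11), G)) + h(-125, 84) = (23570 + 34/5) + (-125 + 84²) = 117884/5 + (-125 + 7056) = 117884/5 + 6931 = 152539/5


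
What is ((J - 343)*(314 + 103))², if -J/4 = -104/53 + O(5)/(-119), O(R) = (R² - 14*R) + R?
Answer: 783206431040061081/39778249 ≈ 1.9689e+10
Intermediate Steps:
O(R) = R² - 13*R
J = 41024/6307 (J = -4*(-104/53 + (5*(-13 + 5))/(-119)) = -4*(-104*1/53 + (5*(-8))*(-1/119)) = -4*(-104/53 - 40*(-1/119)) = -4*(-104/53 + 40/119) = -4*(-10256/6307) = 41024/6307 ≈ 6.5045)
((J - 343)*(314 + 103))² = ((41024/6307 - 343)*(314 + 103))² = (-2122277/6307*417)² = (-884989509/6307)² = 783206431040061081/39778249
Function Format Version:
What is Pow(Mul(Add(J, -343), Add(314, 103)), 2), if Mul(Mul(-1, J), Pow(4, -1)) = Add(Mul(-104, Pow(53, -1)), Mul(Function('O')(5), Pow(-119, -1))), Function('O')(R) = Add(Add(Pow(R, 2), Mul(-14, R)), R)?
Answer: Rational(783206431040061081, 39778249) ≈ 1.9689e+10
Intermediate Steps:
Function('O')(R) = Add(Pow(R, 2), Mul(-13, R))
J = Rational(41024, 6307) (J = Mul(-4, Add(Mul(-104, Pow(53, -1)), Mul(Mul(5, Add(-13, 5)), Pow(-119, -1)))) = Mul(-4, Add(Mul(-104, Rational(1, 53)), Mul(Mul(5, -8), Rational(-1, 119)))) = Mul(-4, Add(Rational(-104, 53), Mul(-40, Rational(-1, 119)))) = Mul(-4, Add(Rational(-104, 53), Rational(40, 119))) = Mul(-4, Rational(-10256, 6307)) = Rational(41024, 6307) ≈ 6.5045)
Pow(Mul(Add(J, -343), Add(314, 103)), 2) = Pow(Mul(Add(Rational(41024, 6307), -343), Add(314, 103)), 2) = Pow(Mul(Rational(-2122277, 6307), 417), 2) = Pow(Rational(-884989509, 6307), 2) = Rational(783206431040061081, 39778249)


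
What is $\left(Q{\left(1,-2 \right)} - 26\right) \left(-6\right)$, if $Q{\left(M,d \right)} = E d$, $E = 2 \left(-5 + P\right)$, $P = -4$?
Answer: $-60$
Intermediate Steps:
$E = -18$ ($E = 2 \left(-5 - 4\right) = 2 \left(-9\right) = -18$)
$Q{\left(M,d \right)} = - 18 d$
$\left(Q{\left(1,-2 \right)} - 26\right) \left(-6\right) = \left(\left(-18\right) \left(-2\right) - 26\right) \left(-6\right) = \left(36 - 26\right) \left(-6\right) = 10 \left(-6\right) = -60$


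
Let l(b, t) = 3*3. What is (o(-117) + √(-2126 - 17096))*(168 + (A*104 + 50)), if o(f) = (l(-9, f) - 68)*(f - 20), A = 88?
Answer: 75737710 + 9370*I*√19222 ≈ 7.5738e+7 + 1.2991e+6*I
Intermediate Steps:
l(b, t) = 9
o(f) = 1180 - 59*f (o(f) = (9 - 68)*(f - 20) = -59*(-20 + f) = 1180 - 59*f)
(o(-117) + √(-2126 - 17096))*(168 + (A*104 + 50)) = ((1180 - 59*(-117)) + √(-2126 - 17096))*(168 + (88*104 + 50)) = ((1180 + 6903) + √(-19222))*(168 + (9152 + 50)) = (8083 + I*√19222)*(168 + 9202) = (8083 + I*√19222)*9370 = 75737710 + 9370*I*√19222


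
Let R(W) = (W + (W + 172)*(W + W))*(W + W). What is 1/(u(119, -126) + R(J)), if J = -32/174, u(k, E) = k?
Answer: 658503/93713153 ≈ 0.0070268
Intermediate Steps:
J = -16/87 (J = -32*1/174 = -16/87 ≈ -0.18391)
R(W) = 2*W*(W + 2*W*(172 + W)) (R(W) = (W + (172 + W)*(2*W))*(2*W) = (W + 2*W*(172 + W))*(2*W) = 2*W*(W + 2*W*(172 + W)))
1/(u(119, -126) + R(J)) = 1/(119 + (-16/87)**2*(690 + 4*(-16/87))) = 1/(119 + 256*(690 - 64/87)/7569) = 1/(119 + (256/7569)*(59966/87)) = 1/(119 + 15351296/658503) = 1/(93713153/658503) = 658503/93713153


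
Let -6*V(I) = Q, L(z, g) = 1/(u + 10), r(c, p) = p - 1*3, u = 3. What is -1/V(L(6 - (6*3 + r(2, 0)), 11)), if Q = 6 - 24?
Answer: -1/3 ≈ -0.33333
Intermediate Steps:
r(c, p) = -3 + p (r(c, p) = p - 3 = -3 + p)
Q = -18
L(z, g) = 1/13 (L(z, g) = 1/(3 + 10) = 1/13)
V(I) = 3 (V(I) = -1/6*(-18) = 3)
-1/V(L(6 - (6*3 + r(2, 0)), 11)) = -1/3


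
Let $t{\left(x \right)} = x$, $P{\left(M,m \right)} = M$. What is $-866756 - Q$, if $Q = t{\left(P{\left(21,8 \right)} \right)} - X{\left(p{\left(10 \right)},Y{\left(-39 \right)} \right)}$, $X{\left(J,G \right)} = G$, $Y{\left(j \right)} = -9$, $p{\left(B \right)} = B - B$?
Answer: $-866786$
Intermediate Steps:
$p{\left(B \right)} = 0$
$Q = 30$ ($Q = 21 - -9 = 21 + 9 = 30$)
$-866756 - Q = -866756 - 30 = -866786$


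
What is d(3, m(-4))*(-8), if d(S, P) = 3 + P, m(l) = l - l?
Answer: -24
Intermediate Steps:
m(l) = 0
d(3, m(-4))*(-8) = (3 + 0)*(-8) = 3*(-8) = -24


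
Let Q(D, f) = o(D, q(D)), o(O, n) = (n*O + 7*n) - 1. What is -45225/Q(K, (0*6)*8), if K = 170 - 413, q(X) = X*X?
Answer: 9045/2787113 ≈ 0.0032453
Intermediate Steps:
q(X) = X**2
K = -243
o(O, n) = -1 + 7*n + O*n (o(O, n) = (O*n + 7*n) - 1 = (7*n + O*n) - 1 = -1 + 7*n + O*n)
Q(D, f) = -1 + D**3 + 7*D**2 (Q(D, f) = -1 + 7*D**2 + D*D**2 = -1 + 7*D**2 + D**3 = -1 + D**3 + 7*D**2)
-45225/Q(K, (0*6)*8) = -45225/(-1 + (-243)**3 + 7*(-243)**2) = -45225/(-1 - 14348907 + 7*59049) = -45225/(-1 - 14348907 + 413343) = -45225/(-13935565) = -45225*(-1/13935565) = 9045/2787113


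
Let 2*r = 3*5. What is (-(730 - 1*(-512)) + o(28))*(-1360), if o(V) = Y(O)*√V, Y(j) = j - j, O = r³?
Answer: 1689120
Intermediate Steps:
r = 15/2 (r = (3*5)/2 = (½)*15 = 15/2 ≈ 7.5000)
O = 3375/8 (O = (15/2)³ = 3375/8 ≈ 421.88)
Y(j) = 0
o(V) = 0 (o(V) = 0*√V = 0)
(-(730 - 1*(-512)) + o(28))*(-1360) = (-(730 - 1*(-512)) + 0)*(-1360) = (-(730 + 512) + 0)*(-1360) = (-1*1242 + 0)*(-1360) = (-1242 + 0)*(-1360) = -1242*(-1360) = 1689120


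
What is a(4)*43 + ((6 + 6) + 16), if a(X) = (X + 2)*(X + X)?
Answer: 2092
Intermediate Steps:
a(X) = 2*X*(2 + X) (a(X) = (2 + X)*(2*X) = 2*X*(2 + X))
a(4)*43 + ((6 + 6) + 16) = (2*4*(2 + 4))*43 + ((6 + 6) + 16) = (2*4*6)*43 + (12 + 16) = 48*43 + 28 = 2064 + 28 = 2092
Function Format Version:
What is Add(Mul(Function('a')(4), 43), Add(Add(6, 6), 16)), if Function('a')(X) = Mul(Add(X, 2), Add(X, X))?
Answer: 2092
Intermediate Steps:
Function('a')(X) = Mul(2, X, Add(2, X)) (Function('a')(X) = Mul(Add(2, X), Mul(2, X)) = Mul(2, X, Add(2, X)))
Add(Mul(Function('a')(4), 43), Add(Add(6, 6), 16)) = Add(Mul(Mul(2, 4, Add(2, 4)), 43), Add(Add(6, 6), 16)) = Add(Mul(Mul(2, 4, 6), 43), Add(12, 16)) = Add(Mul(48, 43), 28) = Add(2064, 28) = 2092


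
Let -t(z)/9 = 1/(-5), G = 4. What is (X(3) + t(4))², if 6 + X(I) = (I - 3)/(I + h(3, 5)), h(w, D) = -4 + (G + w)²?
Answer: 441/25 ≈ 17.640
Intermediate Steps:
h(w, D) = -4 + (4 + w)²
X(I) = -6 + (-3 + I)/(45 + I) (X(I) = -6 + (I - 3)/(I + (-4 + (4 + 3)²)) = -6 + (-3 + I)/(I + (-4 + 7²)) = -6 + (-3 + I)/(I + (-4 + 49)) = -6 + (-3 + I)/(I + 45) = -6 + (-3 + I)/(45 + I))
t(z) = 9/5 (t(z) = -9/(-5) = -9*(-⅕) = 9/5)
(X(3) + t(4))² = ((-273 - 5*3)/(45 + 3) + 9/5)² = ((-273 - 15)/48 + 9/5)² = ((1/48)*(-288) + 9/5)² = (-6 + 9/5)² = (-21/5)² = 441/25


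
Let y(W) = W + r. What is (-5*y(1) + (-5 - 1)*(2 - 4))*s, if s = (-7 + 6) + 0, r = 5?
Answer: 18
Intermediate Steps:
y(W) = 5 + W (y(W) = W + 5 = 5 + W)
s = -1 (s = -1 + 0 = -1)
(-5*y(1) + (-5 - 1)*(2 - 4))*s = (-5*(5 + 1) + (-5 - 1)*(2 - 4))*(-1) = (-5*6 - 6*(-2))*(-1) = (-30 + 12)*(-1) = -18*(-1) = 18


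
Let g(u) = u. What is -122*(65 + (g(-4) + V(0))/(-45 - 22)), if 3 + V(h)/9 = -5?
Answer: -540582/67 ≈ -8068.4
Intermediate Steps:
V(h) = -72 (V(h) = -27 + 9*(-5) = -27 - 45 = -72)
-122*(65 + (g(-4) + V(0))/(-45 - 22)) = -122*(65 + (-4 - 72)/(-45 - 22)) = -122*(65 - 76/(-67)) = -122*(65 - 76*(-1/67)) = -122*(65 + 76/67) = -122*4431/67 = -540582/67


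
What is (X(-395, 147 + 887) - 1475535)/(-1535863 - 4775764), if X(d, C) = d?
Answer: 1475930/6311627 ≈ 0.23384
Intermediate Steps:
(X(-395, 147 + 887) - 1475535)/(-1535863 - 4775764) = (-395 - 1475535)/(-1535863 - 4775764) = -1475930/(-6311627) = -1475930*(-1/6311627) = 1475930/6311627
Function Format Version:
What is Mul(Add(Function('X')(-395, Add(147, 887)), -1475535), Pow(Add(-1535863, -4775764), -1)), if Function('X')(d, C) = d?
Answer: Rational(1475930, 6311627) ≈ 0.23384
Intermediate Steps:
Mul(Add(Function('X')(-395, Add(147, 887)), -1475535), Pow(Add(-1535863, -4775764), -1)) = Mul(Add(-395, -1475535), Pow(Add(-1535863, -4775764), -1)) = Mul(-1475930, Pow(-6311627, -1)) = Mul(-1475930, Rational(-1, 6311627)) = Rational(1475930, 6311627)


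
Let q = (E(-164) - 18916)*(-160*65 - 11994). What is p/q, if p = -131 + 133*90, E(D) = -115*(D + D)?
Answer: -11839/421096776 ≈ -2.8115e-5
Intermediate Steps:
E(D) = -230*D
q = -421096776 (q = (-230*(-164) - 18916)*(-160*65 - 11994) = (37720 - 18916)*(-10400 - 11994) = 18804*(-22394) = -421096776)
p = 11839 (p = -131 + 11970 = 11839)
p/q = 11839/(-421096776) = 11839*(-1/421096776) = -11839/421096776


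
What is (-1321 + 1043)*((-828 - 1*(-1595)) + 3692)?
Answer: -1239602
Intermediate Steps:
(-1321 + 1043)*((-828 - 1*(-1595)) + 3692) = -278*((-828 + 1595) + 3692) = -278*(767 + 3692) = -278*4459 = -1239602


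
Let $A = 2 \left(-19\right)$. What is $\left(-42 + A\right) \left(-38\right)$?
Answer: $3040$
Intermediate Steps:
$A = -38$
$\left(-42 + A\right) \left(-38\right) = \left(-42 - 38\right) \left(-38\right) = \left(-80\right) \left(-38\right) = 3040$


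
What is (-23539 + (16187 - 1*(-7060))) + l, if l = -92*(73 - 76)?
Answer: -16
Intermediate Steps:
l = 276 (l = -92*(-3) = 276)
(-23539 + (16187 - 1*(-7060))) + l = (-23539 + (16187 - 1*(-7060))) + 276 = (-23539 + (16187 + 7060)) + 276 = (-23539 + 23247) + 276 = -292 + 276 = -16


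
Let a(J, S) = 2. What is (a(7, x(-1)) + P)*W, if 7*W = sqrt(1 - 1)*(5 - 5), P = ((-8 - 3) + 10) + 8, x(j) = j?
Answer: 0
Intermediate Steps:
P = 7 (P = (-11 + 10) + 8 = -1 + 8 = 7)
W = 0 (W = (sqrt(1 - 1)*(5 - 5))/7 = (sqrt(0)*0)/7 = (0*0)/7 = (1/7)*0 = 0)
(a(7, x(-1)) + P)*W = (2 + 7)*0 = 9*0 = 0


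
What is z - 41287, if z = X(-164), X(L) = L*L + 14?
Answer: -14377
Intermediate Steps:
X(L) = 14 + L**2 (X(L) = L**2 + 14 = 14 + L**2)
z = 26910 (z = 14 + (-164)**2 = 14 + 26896 = 26910)
z - 41287 = 26910 - 41287 = -14377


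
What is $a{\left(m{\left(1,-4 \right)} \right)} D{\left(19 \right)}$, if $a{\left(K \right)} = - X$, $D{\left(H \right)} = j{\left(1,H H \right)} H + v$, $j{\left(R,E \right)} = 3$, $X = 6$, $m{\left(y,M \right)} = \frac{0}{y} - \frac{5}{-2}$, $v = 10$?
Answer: $-402$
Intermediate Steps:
$m{\left(y,M \right)} = \frac{5}{2}$ ($m{\left(y,M \right)} = 0 - - \frac{5}{2} = 0 + \frac{5}{2} = \frac{5}{2}$)
$D{\left(H \right)} = 10 + 3 H$ ($D{\left(H \right)} = 3 H + 10 = 10 + 3 H$)
$a{\left(K \right)} = -6$ ($a{\left(K \right)} = \left(-1\right) 6 = -6$)
$a{\left(m{\left(1,-4 \right)} \right)} D{\left(19 \right)} = - 6 \left(10 + 3 \cdot 19\right) = - 6 \left(10 + 57\right) = \left(-6\right) 67 = -402$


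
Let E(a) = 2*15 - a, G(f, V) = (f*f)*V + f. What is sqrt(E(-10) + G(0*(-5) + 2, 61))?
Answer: sqrt(286) ≈ 16.912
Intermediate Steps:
G(f, V) = f + V*f**2 (G(f, V) = f**2*V + f = V*f**2 + f = f + V*f**2)
E(a) = 30 - a
sqrt(E(-10) + G(0*(-5) + 2, 61)) = sqrt((30 - 1*(-10)) + (0*(-5) + 2)*(1 + 61*(0*(-5) + 2))) = sqrt((30 + 10) + (0 + 2)*(1 + 61*(0 + 2))) = sqrt(40 + 2*(1 + 61*2)) = sqrt(40 + 2*(1 + 122)) = sqrt(40 + 2*123) = sqrt(40 + 246) = sqrt(286)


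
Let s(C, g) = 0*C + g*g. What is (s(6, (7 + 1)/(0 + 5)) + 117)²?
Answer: 8934121/625 ≈ 14295.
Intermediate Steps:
s(C, g) = g² (s(C, g) = 0 + g² = g²)
(s(6, (7 + 1)/(0 + 5)) + 117)² = (((7 + 1)/(0 + 5))² + 117)² = ((8/5)² + 117)² = (64/25 + 117)² = (2989/25)² = 8934121/625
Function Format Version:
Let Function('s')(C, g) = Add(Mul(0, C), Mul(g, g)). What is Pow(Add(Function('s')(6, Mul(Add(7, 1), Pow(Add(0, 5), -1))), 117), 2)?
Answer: Rational(8934121, 625) ≈ 14295.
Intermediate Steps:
Function('s')(C, g) = Pow(g, 2) (Function('s')(C, g) = Add(0, Pow(g, 2)) = Pow(g, 2))
Pow(Add(Function('s')(6, Mul(Add(7, 1), Pow(Add(0, 5), -1))), 117), 2) = Pow(Add(Pow(Mul(Add(7, 1), Pow(Add(0, 5), -1)), 2), 117), 2) = Pow(Add(Pow(Mul(8, Pow(5, -1)), 2), 117), 2) = Pow(Add(Pow(Mul(8, Rational(1, 5)), 2), 117), 2) = Pow(Add(Pow(Rational(8, 5), 2), 117), 2) = Pow(Add(Rational(64, 25), 117), 2) = Pow(Rational(2989, 25), 2) = Rational(8934121, 625)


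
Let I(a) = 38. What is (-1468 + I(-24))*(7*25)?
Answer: -250250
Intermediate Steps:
(-1468 + I(-24))*(7*25) = (-1468 + 38)*(7*25) = -1430*175 = -250250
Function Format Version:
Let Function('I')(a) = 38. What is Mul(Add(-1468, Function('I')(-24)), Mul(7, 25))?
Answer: -250250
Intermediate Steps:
Mul(Add(-1468, Function('I')(-24)), Mul(7, 25)) = Mul(Add(-1468, 38), Mul(7, 25)) = Mul(-1430, 175) = -250250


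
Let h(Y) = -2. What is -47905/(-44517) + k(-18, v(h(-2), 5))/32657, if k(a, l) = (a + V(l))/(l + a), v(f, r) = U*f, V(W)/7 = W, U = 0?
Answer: 142225282/132162879 ≈ 1.0761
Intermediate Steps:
V(W) = 7*W
v(f, r) = 0 (v(f, r) = 0*f = 0)
k(a, l) = (a + 7*l)/(a + l) (k(a, l) = (a + 7*l)/(l + a) = (a + 7*l)/(a + l))
-47905/(-44517) + k(-18, v(h(-2), 5))/32657 = -47905/(-44517) + ((-18 + 7*0)/(-18 + 0))/32657 = -47905*(-1/44517) + ((-18 + 0)/(-18))*(1/32657) = 4355/4047 - 1/18*(-18)*(1/32657) = 4355/4047 + 1*(1/32657) = 4355/4047 + 1/32657 = 142225282/132162879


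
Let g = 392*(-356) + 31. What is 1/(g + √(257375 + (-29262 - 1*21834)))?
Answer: -139521/19465903162 - √206279/19465903162 ≈ -7.1908e-6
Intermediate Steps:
g = -139521 (g = -139552 + 31 = -139521)
1/(g + √(257375 + (-29262 - 1*21834))) = 1/(-139521 + √(257375 + (-29262 - 1*21834))) = 1/(-139521 + √(257375 + (-29262 - 21834))) = 1/(-139521 + √(257375 - 51096)) = 1/(-139521 + √206279)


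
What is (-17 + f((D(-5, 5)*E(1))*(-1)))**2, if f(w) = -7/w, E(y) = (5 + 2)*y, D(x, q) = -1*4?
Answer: 4761/16 ≈ 297.56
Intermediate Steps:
D(x, q) = -4
E(y) = 7*y
(-17 + f((D(-5, 5)*E(1))*(-1)))**2 = (-17 - 7/(-28*(-1)))**2 = (-17 - 7/(-4*7*(-1)))**2 = (-17 - 7/((-28*(-1))))**2 = (-17 - 7/28)**2 = (-17 - 7*1/28)**2 = (-17 - 1/4)**2 = (-69/4)**2 = 4761/16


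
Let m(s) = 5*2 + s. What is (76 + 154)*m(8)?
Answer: 4140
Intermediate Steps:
m(s) = 10 + s
(76 + 154)*m(8) = (76 + 154)*(10 + 8) = 230*18 = 4140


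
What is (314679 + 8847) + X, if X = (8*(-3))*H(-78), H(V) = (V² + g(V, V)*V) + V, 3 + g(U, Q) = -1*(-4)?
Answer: 181254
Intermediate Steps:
g(U, Q) = 1 (g(U, Q) = -3 - 1*(-4) = -3 + 4 = 1)
H(V) = V² + 2*V (H(V) = (V² + 1*V) + V = (V² + V) + V = (V + V²) + V = V² + 2*V)
X = -142272 (X = (8*(-3))*(-78*(2 - 78)) = -(-1872)*(-76) = -24*5928 = -142272)
(314679 + 8847) + X = (314679 + 8847) - 142272 = 323526 - 142272 = 181254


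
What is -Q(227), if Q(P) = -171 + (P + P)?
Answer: -283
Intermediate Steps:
Q(P) = -171 + 2*P
-Q(227) = -(-171 + 2*227) = -(-171 + 454) = -1*283 = -283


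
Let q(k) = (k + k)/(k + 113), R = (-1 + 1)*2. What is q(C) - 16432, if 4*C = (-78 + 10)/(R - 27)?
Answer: -25206671/1534 ≈ -16432.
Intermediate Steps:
R = 0 (R = 0*2 = 0)
C = 17/27 (C = ((-78 + 10)/(0 - 27))/4 = (-68/(-27))/4 = (-68*(-1/27))/4 = (¼)*(68/27) = 17/27 ≈ 0.62963)
q(k) = 2*k/(113 + k) (q(k) = (2*k)/(113 + k) = 2*k/(113 + k))
q(C) - 16432 = 2*(17/27)/(113 + 17/27) - 16432 = 2*(17/27)/(3068/27) - 16432 = 2*(17/27)*(27/3068) - 16432 = 17/1534 - 16432 = -25206671/1534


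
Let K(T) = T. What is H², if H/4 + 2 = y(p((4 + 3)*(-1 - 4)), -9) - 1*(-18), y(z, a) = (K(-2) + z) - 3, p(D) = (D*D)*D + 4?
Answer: 29391673600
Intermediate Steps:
p(D) = 4 + D³ (p(D) = D²*D + 4 = D³ + 4 = 4 + D³)
y(z, a) = -5 + z (y(z, a) = (-2 + z) - 3 = -5 + z)
H = -171440 (H = -8 + 4*((-5 + (4 + ((4 + 3)*(-1 - 4))³)) - 1*(-18)) = -8 + 4*((-5 + (4 + (7*(-5))³)) + 18) = -8 + 4*((-5 + (4 + (-35)³)) + 18) = -8 + 4*((-5 + (4 - 42875)) + 18) = -8 + 4*((-5 - 42871) + 18) = -8 + 4*(-42876 + 18) = -8 + 4*(-42858) = -8 - 171432 = -171440)
H² = (-171440)² = 29391673600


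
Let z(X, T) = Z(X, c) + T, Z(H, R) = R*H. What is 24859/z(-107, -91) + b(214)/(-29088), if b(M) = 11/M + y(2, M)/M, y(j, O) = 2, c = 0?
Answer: -154743099871/566459712 ≈ -273.18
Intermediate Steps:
b(M) = 13/M (b(M) = 11/M + 2/M = 13/M)
Z(H, R) = H*R
z(X, T) = T (z(X, T) = X*0 + T = 0 + T = T)
24859/z(-107, -91) + b(214)/(-29088) = 24859/(-91) + (13/214)/(-29088) = 24859*(-1/91) + (13*(1/214))*(-1/29088) = -24859/91 + (13/214)*(-1/29088) = -24859/91 - 13/6224832 = -154743099871/566459712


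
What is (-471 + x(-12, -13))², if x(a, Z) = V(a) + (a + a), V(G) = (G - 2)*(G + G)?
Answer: 25281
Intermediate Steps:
V(G) = 2*G*(-2 + G) (V(G) = (-2 + G)*(2*G) = 2*G*(-2 + G))
x(a, Z) = 2*a + 2*a*(-2 + a) (x(a, Z) = 2*a*(-2 + a) + (a + a) = 2*a*(-2 + a) + 2*a = 2*a + 2*a*(-2 + a))
(-471 + x(-12, -13))² = (-471 + 2*(-12)*(-1 - 12))² = (-471 + 2*(-12)*(-13))² = (-471 + 312)² = (-159)² = 25281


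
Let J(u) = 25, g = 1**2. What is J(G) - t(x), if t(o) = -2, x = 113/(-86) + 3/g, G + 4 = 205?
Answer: 27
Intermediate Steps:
g = 1
G = 201 (G = -4 + 205 = 201)
x = 145/86 (x = 113/(-86) + 3/1 = 113*(-1/86) + 3*1 = -113/86 + 3 = 145/86 ≈ 1.6860)
J(G) - t(x) = 25 - 1*(-2) = 25 + 2 = 27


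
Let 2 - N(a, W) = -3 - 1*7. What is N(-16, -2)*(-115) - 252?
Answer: -1632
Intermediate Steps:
N(a, W) = 12 (N(a, W) = 2 - (-3 - 1*7) = 2 - (-3 - 7) = 2 - 1*(-10) = 2 + 10 = 12)
N(-16, -2)*(-115) - 252 = 12*(-115) - 252 = -1380 - 252 = -1632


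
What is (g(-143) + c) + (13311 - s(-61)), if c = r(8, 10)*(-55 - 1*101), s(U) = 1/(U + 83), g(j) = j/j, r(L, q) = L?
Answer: 265407/22 ≈ 12064.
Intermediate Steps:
g(j) = 1
s(U) = 1/(83 + U)
c = -1248 (c = 8*(-55 - 1*101) = 8*(-55 - 101) = 8*(-156) = -1248)
(g(-143) + c) + (13311 - s(-61)) = (1 - 1248) + (13311 - 1/(83 - 61)) = -1247 + (13311 - 1/22) = -1247 + 292841/22 = 265407/22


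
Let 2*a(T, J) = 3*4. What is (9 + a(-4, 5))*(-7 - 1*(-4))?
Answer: -45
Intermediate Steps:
a(T, J) = 6 (a(T, J) = (3*4)/2 = (1/2)*12 = 6)
(9 + a(-4, 5))*(-7 - 1*(-4)) = (9 + 6)*(-7 - 1*(-4)) = 15*(-7 + 4) = 15*(-3) = -45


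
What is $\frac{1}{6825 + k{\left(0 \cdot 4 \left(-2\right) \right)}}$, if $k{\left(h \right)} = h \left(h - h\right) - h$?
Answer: $\frac{1}{6825} \approx 0.00014652$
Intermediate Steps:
$k{\left(h \right)} = - h$ ($k{\left(h \right)} = h 0 - h = 0 - h = - h$)
$\frac{1}{6825 + k{\left(0 \cdot 4 \left(-2\right) \right)}} = \frac{1}{6825 - 0 \cdot 4 \left(-2\right)} = \frac{1}{6825 - 0 \left(-2\right)} = \frac{1}{6825 - 0} = \frac{1}{6825 + 0} = \frac{1}{6825}$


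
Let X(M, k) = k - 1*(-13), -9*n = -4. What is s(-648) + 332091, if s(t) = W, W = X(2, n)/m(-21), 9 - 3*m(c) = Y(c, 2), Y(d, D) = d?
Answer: 29888311/90 ≈ 3.3209e+5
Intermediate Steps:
m(c) = 3 - c/3
n = 4/9 (n = -⅑*(-4) = 4/9 ≈ 0.44444)
X(M, k) = 13 + k (X(M, k) = k + 13 = 13 + k)
W = 121/90 (W = (13 + 4/9)/(3 - ⅓*(-21)) = 121/(9*(3 + 7)) = (121/9)/10 = (121/9)*(⅒) = 121/90 ≈ 1.3444)
s(t) = 121/90
s(-648) + 332091 = 121/90 + 332091 = 29888311/90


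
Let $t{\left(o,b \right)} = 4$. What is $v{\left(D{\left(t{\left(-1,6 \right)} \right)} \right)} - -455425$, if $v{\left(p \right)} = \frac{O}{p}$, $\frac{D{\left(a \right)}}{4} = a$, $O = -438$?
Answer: $\frac{3643181}{8} \approx 4.554 \cdot 10^{5}$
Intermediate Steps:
$D{\left(a \right)} = 4 a$
$v{\left(p \right)} = - \frac{438}{p}$
$v{\left(D{\left(t{\left(-1,6 \right)} \right)} \right)} - -455425 = - \frac{438}{4 \cdot 4} - -455425 = - \frac{438}{16} + 455425 = \left(-438\right) \frac{1}{16} + 455425 = - \frac{219}{8} + 455425 = \frac{3643181}{8}$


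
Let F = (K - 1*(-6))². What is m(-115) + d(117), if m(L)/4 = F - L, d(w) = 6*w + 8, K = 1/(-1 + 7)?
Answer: 11899/9 ≈ 1322.1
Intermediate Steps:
K = ⅙ (K = 1/6 = ⅙ ≈ 0.16667)
d(w) = 8 + 6*w
F = 1369/36 (F = (⅙ - 1*(-6))² = (⅙ + 6)² = (37/6)² = 1369/36 ≈ 38.028)
m(L) = 1369/9 - 4*L (m(L) = 4*(1369/36 - L) = 1369/9 - 4*L)
m(-115) + d(117) = (1369/9 - 4*(-115)) + (8 + 6*117) = (1369/9 + 460) + (8 + 702) = 5509/9 + 710 = 11899/9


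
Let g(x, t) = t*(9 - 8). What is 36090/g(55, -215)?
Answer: -7218/43 ≈ -167.86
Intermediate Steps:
g(x, t) = t (g(x, t) = t*1 = t)
36090/g(55, -215) = 36090/(-215) = 36090*(-1/215) = -7218/43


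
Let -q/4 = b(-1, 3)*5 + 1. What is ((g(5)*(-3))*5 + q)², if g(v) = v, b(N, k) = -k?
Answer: 361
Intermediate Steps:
q = 56 (q = -4*(-1*3*5 + 1) = -4*(-3*5 + 1) = -4*(-15 + 1) = -4*(-14) = 56)
((g(5)*(-3))*5 + q)² = ((5*(-3))*5 + 56)² = (-15*5 + 56)² = (-75 + 56)² = (-19)² = 361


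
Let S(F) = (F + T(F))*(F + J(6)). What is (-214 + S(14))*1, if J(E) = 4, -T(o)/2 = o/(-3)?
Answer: 206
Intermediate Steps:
T(o) = 2*o/3 (T(o) = -2*o/(-3) = -2*o*(-1)/3 = -(-2)*o/3 = 2*o/3)
S(F) = 5*F*(4 + F)/3 (S(F) = (F + 2*F/3)*(F + 4) = (5*F/3)*(4 + F) = 5*F*(4 + F)/3)
(-214 + S(14))*1 = (-214 + (5/3)*14*(4 + 14))*1 = (-214 + (5/3)*14*18)*1 = (-214 + 420)*1 = 206*1 = 206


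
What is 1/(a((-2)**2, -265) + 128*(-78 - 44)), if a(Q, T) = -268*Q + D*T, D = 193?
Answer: -1/67833 ≈ -1.4742e-5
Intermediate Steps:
a(Q, T) = -268*Q + 193*T
1/(a((-2)**2, -265) + 128*(-78 - 44)) = 1/((-268*(-2)**2 + 193*(-265)) + 128*(-78 - 44)) = 1/((-268*4 - 51145) + 128*(-122)) = 1/((-1072 - 51145) - 15616) = 1/(-52217 - 15616) = 1/(-67833) = -1/67833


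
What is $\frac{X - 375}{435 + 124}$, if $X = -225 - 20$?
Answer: $- \frac{620}{559} \approx -1.1091$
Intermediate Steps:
$X = -245$
$\frac{X - 375}{435 + 124} = \frac{-245 - 375}{435 + 124} = - \frac{620}{559}$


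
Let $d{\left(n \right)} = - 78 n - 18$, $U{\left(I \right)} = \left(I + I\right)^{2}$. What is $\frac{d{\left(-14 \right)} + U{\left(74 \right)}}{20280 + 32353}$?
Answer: $\frac{22978}{52633} \approx 0.43657$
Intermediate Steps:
$U{\left(I \right)} = 4 I^{2}$ ($U{\left(I \right)} = \left(2 I\right)^{2} = 4 I^{2}$)
$d{\left(n \right)} = -18 - 78 n$
$\frac{d{\left(-14 \right)} + U{\left(74 \right)}}{20280 + 32353} = \frac{\left(-18 - -1092\right) + 4 \cdot 74^{2}}{20280 + 32353} = \frac{\left(-18 + 1092\right) + 4 \cdot 5476}{52633} = \left(1074 + 21904\right) \frac{1}{52633} = 22978 \cdot \frac{1}{52633} = \frac{22978}{52633}$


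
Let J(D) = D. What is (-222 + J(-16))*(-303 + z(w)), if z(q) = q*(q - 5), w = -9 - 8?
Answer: -16898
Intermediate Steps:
w = -17
z(q) = q*(-5 + q)
(-222 + J(-16))*(-303 + z(w)) = (-222 - 16)*(-303 - 17*(-5 - 17)) = -238*(-303 - 17*(-22)) = -238*(-303 + 374) = -238*71 = -16898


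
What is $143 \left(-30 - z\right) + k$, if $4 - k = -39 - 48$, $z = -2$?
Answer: $-3913$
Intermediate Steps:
$k = 91$ ($k = 4 - \left(-39 - 48\right) = 4 - -87 = 4 + 87 = 91$)
$143 \left(-30 - z\right) + k = 143 \left(-30 - -2\right) + 91 = 143 \left(-30 + 2\right) + 91 = 143 \left(-28\right) + 91 = -4004 + 91 = -3913$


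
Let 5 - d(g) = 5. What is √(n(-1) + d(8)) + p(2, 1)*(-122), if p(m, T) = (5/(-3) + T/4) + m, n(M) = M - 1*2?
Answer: -427/6 + I*√3 ≈ -71.167 + 1.732*I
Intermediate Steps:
d(g) = 0 (d(g) = 5 - 1*5 = 5 - 5 = 0)
n(M) = -2 + M (n(M) = M - 2 = -2 + M)
p(m, T) = -5/3 + m + T/4 (p(m, T) = (5*(-⅓) + T*(¼)) + m = (-5/3 + T/4) + m = -5/3 + m + T/4)
√(n(-1) + d(8)) + p(2, 1)*(-122) = √((-2 - 1) + 0) + (-5/3 + 2 + (¼)*1)*(-122) = √(-3 + 0) + (-5/3 + 2 + ¼)*(-122) = √(-3) + (7/12)*(-122) = I*√3 - 427/6 = -427/6 + I*√3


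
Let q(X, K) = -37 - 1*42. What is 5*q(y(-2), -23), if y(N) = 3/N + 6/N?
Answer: -395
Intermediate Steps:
y(N) = 9/N
q(X, K) = -79 (q(X, K) = -37 - 42 = -79)
5*q(y(-2), -23) = 5*(-79) = -395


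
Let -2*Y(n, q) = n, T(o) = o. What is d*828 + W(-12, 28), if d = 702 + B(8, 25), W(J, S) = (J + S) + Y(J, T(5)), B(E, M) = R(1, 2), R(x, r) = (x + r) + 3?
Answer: 586246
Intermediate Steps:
R(x, r) = 3 + r + x (R(x, r) = (r + x) + 3 = 3 + r + x)
Y(n, q) = -n/2
B(E, M) = 6 (B(E, M) = 3 + 2 + 1 = 6)
W(J, S) = S + J/2 (W(J, S) = (J + S) - J/2 = S + J/2)
d = 708 (d = 702 + 6 = 708)
d*828 + W(-12, 28) = 708*828 + (28 + (½)*(-12)) = 586224 + (28 - 6) = 586224 + 22 = 586246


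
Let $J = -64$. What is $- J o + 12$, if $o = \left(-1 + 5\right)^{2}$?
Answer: $1036$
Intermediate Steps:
$o = 16$ ($o = 4^{2} = 16$)
$- J o + 12 = \left(-1\right) \left(-64\right) 16 + 12 = 64 \cdot 16 + 12 = 1024 + 12 = 1036$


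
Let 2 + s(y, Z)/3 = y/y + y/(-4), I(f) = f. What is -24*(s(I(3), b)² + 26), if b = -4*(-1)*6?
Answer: -2571/2 ≈ -1285.5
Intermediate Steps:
b = 24 (b = 4*6 = 24)
s(y, Z) = -3 - 3*y/4 (s(y, Z) = -6 + 3*(y/y + y/(-4)) = -6 + 3*(1 + y*(-¼)) = -6 + 3*(1 - y/4) = -6 + (3 - 3*y/4) = -3 - 3*y/4)
-24*(s(I(3), b)² + 26) = -24*((-3 - ¾*3)² + 26) = -24*((-3 - 9/4)² + 26) = -24*((-21/4)² + 26) = -24*(441/16 + 26) = -24*857/16 = -2571/2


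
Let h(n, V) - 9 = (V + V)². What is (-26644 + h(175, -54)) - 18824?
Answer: -33795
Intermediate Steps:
h(n, V) = 9 + 4*V² (h(n, V) = 9 + (V + V)² = 9 + (2*V)² = 9 + 4*V²)
(-26644 + h(175, -54)) - 18824 = (-26644 + (9 + 4*(-54)²)) - 18824 = (-26644 + (9 + 4*2916)) - 18824 = (-26644 + (9 + 11664)) - 18824 = (-26644 + 11673) - 18824 = -14971 - 18824 = -33795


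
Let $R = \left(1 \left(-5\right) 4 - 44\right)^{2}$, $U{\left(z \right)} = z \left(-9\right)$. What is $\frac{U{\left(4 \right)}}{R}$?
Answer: $- \frac{9}{1024} \approx -0.0087891$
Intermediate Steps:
$U{\left(z \right)} = - 9 z$
$R = 4096$ ($R = \left(\left(-5\right) 4 - 44\right)^{2} = \left(-20 - 44\right)^{2} = \left(-64\right)^{2} = 4096$)
$\frac{U{\left(4 \right)}}{R} = \frac{\left(-9\right) 4}{4096} = \left(-36\right) \frac{1}{4096} = - \frac{9}{1024}$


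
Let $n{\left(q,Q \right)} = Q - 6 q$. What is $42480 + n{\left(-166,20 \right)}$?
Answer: $43496$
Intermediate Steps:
$42480 + n{\left(-166,20 \right)} = 42480 + \left(20 - -996\right) = 42480 + \left(20 + 996\right) = 42480 + 1016 = 43496$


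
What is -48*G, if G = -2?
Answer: 96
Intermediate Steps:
-48*G = -48*(-2) = 96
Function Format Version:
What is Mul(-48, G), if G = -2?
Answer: 96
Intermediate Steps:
Mul(-48, G) = Mul(-48, -2) = 96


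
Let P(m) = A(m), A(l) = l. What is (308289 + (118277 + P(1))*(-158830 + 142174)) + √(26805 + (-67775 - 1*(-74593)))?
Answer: -1969730079 + √33623 ≈ -1.9697e+9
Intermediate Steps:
P(m) = m
(308289 + (118277 + P(1))*(-158830 + 142174)) + √(26805 + (-67775 - 1*(-74593))) = (308289 + (118277 + 1)*(-158830 + 142174)) + √(26805 + (-67775 - 1*(-74593))) = (308289 + 118278*(-16656)) + √(26805 + (-67775 + 74593)) = (308289 - 1970038368) + √(26805 + 6818) = -1969730079 + √33623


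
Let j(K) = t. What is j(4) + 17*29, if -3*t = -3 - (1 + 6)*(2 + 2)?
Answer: 1510/3 ≈ 503.33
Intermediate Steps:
t = 31/3 (t = -(-3 - (1 + 6)*(2 + 2))/3 = -(-3 - 7*4)/3 = -(-3 - 1*28)/3 = -(-3 - 28)/3 = -⅓*(-31) = 31/3 ≈ 10.333)
j(K) = 31/3
j(4) + 17*29 = 31/3 + 17*29 = 31/3 + 493 = 1510/3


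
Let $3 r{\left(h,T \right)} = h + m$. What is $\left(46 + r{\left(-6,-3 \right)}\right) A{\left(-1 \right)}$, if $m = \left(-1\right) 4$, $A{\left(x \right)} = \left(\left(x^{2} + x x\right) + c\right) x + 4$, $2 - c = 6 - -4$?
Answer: $\frac{1280}{3} \approx 426.67$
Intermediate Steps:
$c = -8$ ($c = 2 - \left(6 - -4\right) = 2 - \left(6 + 4\right) = 2 - 10 = -8$)
$A{\left(x \right)} = 4 + x \left(-8 + 2 x^{2}\right)$ ($A{\left(x \right)} = \left(\left(x^{2} + x x\right) - 8\right) x + 4 = \left(\left(x^{2} + x^{2}\right) - 8\right) x + 4 = \left(2 x^{2} - 8\right) x + 4 = \left(-8 + 2 x^{2}\right) x + 4 = x \left(-8 + 2 x^{2}\right) + 4 = 4 + x \left(-8 + 2 x^{2}\right)$)
$m = -4$
$r{\left(h,T \right)} = - \frac{4}{3} + \frac{h}{3}$ ($r{\left(h,T \right)} = \frac{h - 4}{3} = \frac{-4 + h}{3} = - \frac{4}{3} + \frac{h}{3}$)
$\left(46 + r{\left(-6,-3 \right)}\right) A{\left(-1 \right)} = \left(46 + \left(- \frac{4}{3} + \frac{1}{3} \left(-6\right)\right)\right) \left(4 - -8 + 2 \left(-1\right)^{3}\right) = \left(46 - \frac{10}{3}\right) \left(4 + 8 + 2 \left(-1\right)\right) = \left(46 - \frac{10}{3}\right) \left(4 + 8 - 2\right) = \frac{128}{3} \cdot 10 = \frac{1280}{3}$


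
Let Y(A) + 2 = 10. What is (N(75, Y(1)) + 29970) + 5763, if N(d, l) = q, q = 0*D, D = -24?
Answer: 35733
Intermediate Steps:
Y(A) = 8 (Y(A) = -2 + 10 = 8)
q = 0 (q = 0*(-24) = 0)
N(d, l) = 0
(N(75, Y(1)) + 29970) + 5763 = (0 + 29970) + 5763 = 29970 + 5763 = 35733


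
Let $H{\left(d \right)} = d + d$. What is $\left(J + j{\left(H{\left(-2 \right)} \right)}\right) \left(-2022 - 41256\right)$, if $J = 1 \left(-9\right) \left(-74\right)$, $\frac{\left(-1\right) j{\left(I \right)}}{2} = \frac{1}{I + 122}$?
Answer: $- \frac{1700522454}{59} \approx -2.8822 \cdot 10^{7}$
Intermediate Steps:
$H{\left(d \right)} = 2 d$
$j{\left(I \right)} = - \frac{2}{122 + I}$ ($j{\left(I \right)} = - \frac{2}{I + 122} = - \frac{2}{122 + I}$)
$J = 666$ ($J = \left(-9\right) \left(-74\right) = 666$)
$\left(J + j{\left(H{\left(-2 \right)} \right)}\right) \left(-2022 - 41256\right) = \left(666 - \frac{2}{122 + 2 \left(-2\right)}\right) \left(-2022 - 41256\right) = \left(666 - \frac{2}{122 - 4}\right) \left(-43278\right) = \left(666 - \frac{2}{118}\right) \left(-43278\right) = \left(666 - \frac{1}{59}\right) \left(-43278\right) = \frac{39293}{59} \left(-43278\right) = - \frac{1700522454}{59}$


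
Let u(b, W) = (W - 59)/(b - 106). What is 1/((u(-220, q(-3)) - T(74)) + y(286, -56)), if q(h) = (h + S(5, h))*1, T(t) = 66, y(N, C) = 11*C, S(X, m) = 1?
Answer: -326/222271 ≈ -0.0014667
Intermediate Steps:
q(h) = 1 + h (q(h) = (h + 1)*1 = (1 + h)*1 = 1 + h)
u(b, W) = (-59 + W)/(-106 + b)
1/((u(-220, q(-3)) - T(74)) + y(286, -56)) = 1/(((-59 + (1 - 3))/(-106 - 220) - 1*66) + 11*(-56)) = 1/(((-59 - 2)/(-326) - 66) - 616) = 1/((-1/326*(-61) - 66) - 616) = 1/((61/326 - 66) - 616) = 1/(-21455/326 - 616) = 1/(-222271/326) = -326/222271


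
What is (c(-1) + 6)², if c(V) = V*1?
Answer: 25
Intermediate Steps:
c(V) = V
(c(-1) + 6)² = (-1 + 6)² = 5² = 25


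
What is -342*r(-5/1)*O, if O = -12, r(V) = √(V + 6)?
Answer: 4104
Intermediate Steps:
r(V) = √(6 + V)
-342*r(-5/1)*O = -342*√(6 - 5/1)*(-12) = -342*√(6 - 5*1)*(-12) = -342*√(6 - 5)*(-12) = -342*√1*(-12) = -342*(-12) = 4104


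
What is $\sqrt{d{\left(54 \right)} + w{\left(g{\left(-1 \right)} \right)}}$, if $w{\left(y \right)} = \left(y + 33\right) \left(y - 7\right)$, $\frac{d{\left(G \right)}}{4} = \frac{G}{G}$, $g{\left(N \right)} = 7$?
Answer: $2$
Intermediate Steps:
$d{\left(G \right)} = 4$ ($d{\left(G \right)} = 4 \frac{G}{G} = 4 \cdot 1 = 4$)
$w{\left(y \right)} = \left(-7 + y\right) \left(33 + y\right)$ ($w{\left(y \right)} = \left(33 + y\right) \left(-7 + y\right) = \left(-7 + y\right) \left(33 + y\right)$)
$\sqrt{d{\left(54 \right)} + w{\left(g{\left(-1 \right)} \right)}} = \sqrt{4 + \left(-231 + 7^{2} + 26 \cdot 7\right)} = \sqrt{4 + \left(-231 + 49 + 182\right)} = \sqrt{4 + 0} = \sqrt{4} = 2$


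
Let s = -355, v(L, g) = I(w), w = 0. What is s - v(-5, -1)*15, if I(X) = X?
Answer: -355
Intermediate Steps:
v(L, g) = 0
s - v(-5, -1)*15 = -355 - 0*15 = -355 - 1*0 = -355 + 0 = -355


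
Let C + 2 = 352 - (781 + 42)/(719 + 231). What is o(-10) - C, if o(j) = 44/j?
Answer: -335857/950 ≈ -353.53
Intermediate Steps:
C = 331677/950 (C = -2 + (352 - (781 + 42)/(719 + 231)) = -2 + (352 - 823/950) = -2 + 333577/950 = 331677/950 ≈ 349.13)
o(-10) - C = 44/(-10) - 1*331677/950 = 44*(-1/10) - 331677/950 = -22/5 - 331677/950 = -335857/950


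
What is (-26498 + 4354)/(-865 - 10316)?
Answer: 22144/11181 ≈ 1.9805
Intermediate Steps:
(-26498 + 4354)/(-865 - 10316) = -22144/(-11181) = -22144*(-1/11181) = 22144/11181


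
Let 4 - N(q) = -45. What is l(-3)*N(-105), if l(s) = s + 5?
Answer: 98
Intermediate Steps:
l(s) = 5 + s
N(q) = 49 (N(q) = 4 - 1*(-45) = 4 + 45 = 49)
l(-3)*N(-105) = (5 - 3)*49 = 2*49 = 98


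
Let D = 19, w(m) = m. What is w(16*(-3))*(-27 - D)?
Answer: 2208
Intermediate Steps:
w(16*(-3))*(-27 - D) = (16*(-3))*(-27 - 1*19) = -48*(-27 - 19) = -48*(-46) = 2208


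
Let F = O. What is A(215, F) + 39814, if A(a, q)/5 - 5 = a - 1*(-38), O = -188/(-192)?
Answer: 41104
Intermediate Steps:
O = 47/48 (O = -188*(-1/192) = 47/48 ≈ 0.97917)
F = 47/48 ≈ 0.97917
A(a, q) = 215 + 5*a (A(a, q) = 25 + 5*(a - 1*(-38)) = 25 + 5*(a + 38) = 25 + 5*(38 + a) = 25 + (190 + 5*a) = 215 + 5*a)
A(215, F) + 39814 = (215 + 5*215) + 39814 = (215 + 1075) + 39814 = 1290 + 39814 = 41104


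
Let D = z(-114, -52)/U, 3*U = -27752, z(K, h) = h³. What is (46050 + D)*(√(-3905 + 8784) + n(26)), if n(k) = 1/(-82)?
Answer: -79900089/142229 + 159800178*√4879/3469 ≈ 3.2171e+6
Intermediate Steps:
U = -27752/3 (U = (⅓)*(-27752) = -27752/3 ≈ -9250.7)
n(k) = -1/82
D = 52728/3469 (D = (-52)³/(-27752/3) = -140608*(-3/27752) = 52728/3469 ≈ 15.200)
(46050 + D)*(√(-3905 + 8784) + n(26)) = (46050 + 52728/3469)*(√(-3905 + 8784) - 1/82) = 159800178*(√4879 - 1/82)/3469 = 159800178*(-1/82 + √4879)/3469 = -79900089/142229 + 159800178*√4879/3469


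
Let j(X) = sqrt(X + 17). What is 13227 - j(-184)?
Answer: 13227 - I*sqrt(167) ≈ 13227.0 - 12.923*I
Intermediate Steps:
j(X) = sqrt(17 + X)
13227 - j(-184) = 13227 - sqrt(17 - 184) = 13227 - sqrt(-167) = 13227 - I*sqrt(167)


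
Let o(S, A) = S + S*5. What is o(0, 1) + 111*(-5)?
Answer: -555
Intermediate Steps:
o(S, A) = 6*S (o(S, A) = S + 5*S = 6*S)
o(0, 1) + 111*(-5) = 6*0 + 111*(-5) = 0 - 555 = -555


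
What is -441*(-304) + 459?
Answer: 134523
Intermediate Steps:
-441*(-304) + 459 = 134064 + 459 = 134523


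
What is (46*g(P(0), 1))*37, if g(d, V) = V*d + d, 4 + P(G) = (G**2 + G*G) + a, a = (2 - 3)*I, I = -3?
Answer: -3404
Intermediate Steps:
a = 3 (a = (2 - 3)*(-3) = -1*(-3) = 3)
P(G) = -1 + 2*G**2 (P(G) = -4 + ((G**2 + G*G) + 3) = -4 + ((G**2 + G**2) + 3) = -4 + (2*G**2 + 3) = -4 + (3 + 2*G**2) = -1 + 2*G**2)
g(d, V) = d + V*d
(46*g(P(0), 1))*37 = (46*((-1 + 2*0**2)*(1 + 1)))*37 = (46*((-1 + 2*0)*2))*37 = (46*((-1 + 0)*2))*37 = (46*(-1*2))*37 = (46*(-2))*37 = -92*37 = -3404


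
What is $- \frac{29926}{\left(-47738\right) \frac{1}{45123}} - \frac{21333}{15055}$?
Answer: $\frac{10164257187318}{359347795} \approx 28285.0$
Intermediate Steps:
$- \frac{29926}{\left(-47738\right) \frac{1}{45123}} - \frac{21333}{15055} = - \frac{29926}{- \frac{47738}{45123}} - \frac{21333}{15055} = \left(-29926\right) \left(- \frac{45123}{47738}\right) - \frac{21333}{15055} = \frac{675175449}{23869} - \frac{21333}{15055} = \frac{10164257187318}{359347795}$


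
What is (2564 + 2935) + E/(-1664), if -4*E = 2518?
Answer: 18301931/3328 ≈ 5499.4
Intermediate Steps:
E = -1259/2 (E = -¼*2518 = -1259/2 ≈ -629.50)
(2564 + 2935) + E/(-1664) = (2564 + 2935) - 1259/2/(-1664) = 5499 - 1259/2*(-1/1664) = 5499 + 1259/3328 = 18301931/3328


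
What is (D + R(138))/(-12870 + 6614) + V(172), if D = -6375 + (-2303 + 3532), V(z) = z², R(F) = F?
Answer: 11567657/391 ≈ 29585.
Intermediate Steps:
D = -5146 (D = -6375 + 1229 = -5146)
(D + R(138))/(-12870 + 6614) + V(172) = (-5146 + 138)/(-12870 + 6614) + 172² = -5008/(-6256) + 29584 = -5008*(-1/6256) + 29584 = 313/391 + 29584 = 11567657/391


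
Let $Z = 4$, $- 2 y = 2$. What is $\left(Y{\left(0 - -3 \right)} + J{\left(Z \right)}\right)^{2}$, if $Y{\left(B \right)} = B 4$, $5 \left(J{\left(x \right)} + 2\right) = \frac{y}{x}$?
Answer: $\frac{39601}{400} \approx 99.002$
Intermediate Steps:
$y = -1$ ($y = \left(- \frac{1}{2}\right) 2 = -1$)
$J{\left(x \right)} = -2 - \frac{1}{5 x}$ ($J{\left(x \right)} = -2 + \frac{\left(-1\right) \frac{1}{x}}{5} = -2 - \frac{1}{5 x}$)
$Y{\left(B \right)} = 4 B$
$\left(Y{\left(0 - -3 \right)} + J{\left(Z \right)}\right)^{2} = \left(4 \left(0 - -3\right) - \left(2 + \frac{1}{5 \cdot 4}\right)\right)^{2} = \left(4 \left(0 + 3\right) - \frac{41}{20}\right)^{2} = \left(4 \cdot 3 - \frac{41}{20}\right)^{2} = \left(12 - \frac{41}{20}\right)^{2} = \left(\frac{199}{20}\right)^{2} = \frac{39601}{400}$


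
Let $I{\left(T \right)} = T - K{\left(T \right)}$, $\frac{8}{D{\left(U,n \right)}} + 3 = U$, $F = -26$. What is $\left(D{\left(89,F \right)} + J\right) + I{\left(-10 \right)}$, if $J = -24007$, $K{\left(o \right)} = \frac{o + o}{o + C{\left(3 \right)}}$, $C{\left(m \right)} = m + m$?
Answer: $- \frac{1032942}{43} \approx -24022.0$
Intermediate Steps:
$D{\left(U,n \right)} = \frac{8}{-3 + U}$
$C{\left(m \right)} = 2 m$
$K{\left(o \right)} = \frac{2 o}{6 + o}$ ($K{\left(o \right)} = \frac{o + o}{o + 2 \cdot 3} = \frac{2 o}{o + 6} = \frac{2 o}{6 + o}$)
$I{\left(T \right)} = T - \frac{2 T}{6 + T}$
$\left(D{\left(89,F \right)} + J\right) + I{\left(-10 \right)} = \left(\frac{8}{-3 + 89} - 24007\right) - \frac{10 \left(4 - 10\right)}{6 - 10} = \left(\frac{8}{86} - 24007\right) - 10 \frac{1}{-4} \left(-6\right) = \left(8 \cdot \frac{1}{86} - 24007\right) - \left(- \frac{5}{2}\right) \left(-6\right) = \left(\frac{4}{43} - 24007\right) - 15 = - \frac{1032297}{43} - 15 = - \frac{1032942}{43}$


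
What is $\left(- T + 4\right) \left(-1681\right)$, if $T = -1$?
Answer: $-8405$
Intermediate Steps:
$\left(- T + 4\right) \left(-1681\right) = \left(\left(-1\right) \left(-1\right) + 4\right) \left(-1681\right) = \left(1 + 4\right) \left(-1681\right) = 5 \left(-1681\right) = -8405$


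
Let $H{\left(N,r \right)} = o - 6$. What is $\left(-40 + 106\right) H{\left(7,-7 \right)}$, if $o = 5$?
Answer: $-66$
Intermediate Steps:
$H{\left(N,r \right)} = -1$ ($H{\left(N,r \right)} = 5 - 6 = -1$)
$\left(-40 + 106\right) H{\left(7,-7 \right)} = \left(-40 + 106\right) \left(-1\right) = 66 \left(-1\right) = -66$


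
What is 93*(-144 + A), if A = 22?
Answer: -11346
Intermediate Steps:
93*(-144 + A) = 93*(-144 + 22) = 93*(-122) = -11346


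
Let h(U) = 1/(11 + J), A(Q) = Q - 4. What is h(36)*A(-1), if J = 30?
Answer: -5/41 ≈ -0.12195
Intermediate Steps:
A(Q) = -4 + Q
h(U) = 1/41 (h(U) = 1/(11 + 30) = 1/41)
h(36)*A(-1) = (-4 - 1)/41 = (1/41)*(-5) = -5/41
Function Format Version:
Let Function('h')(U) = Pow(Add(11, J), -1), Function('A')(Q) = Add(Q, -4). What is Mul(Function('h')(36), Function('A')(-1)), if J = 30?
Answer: Rational(-5, 41) ≈ -0.12195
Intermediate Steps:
Function('A')(Q) = Add(-4, Q)
Function('h')(U) = Rational(1, 41) (Function('h')(U) = Pow(Add(11, 30), -1) = Pow(41, -1) = Rational(1, 41))
Mul(Function('h')(36), Function('A')(-1)) = Mul(Rational(1, 41), Add(-4, -1)) = Mul(Rational(1, 41), -5) = Rational(-5, 41)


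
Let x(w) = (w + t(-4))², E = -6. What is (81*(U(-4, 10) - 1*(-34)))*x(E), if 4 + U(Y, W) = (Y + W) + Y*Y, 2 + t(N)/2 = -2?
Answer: 825552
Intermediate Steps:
t(N) = -8 (t(N) = -4 + 2*(-2) = -4 - 4 = -8)
U(Y, W) = -4 + W + Y + Y² (U(Y, W) = -4 + ((Y + W) + Y*Y) = -4 + ((W + Y) + Y²) = -4 + (W + Y + Y²) = -4 + W + Y + Y²)
x(w) = (-8 + w)² (x(w) = (w - 8)² = (-8 + w)²)
(81*(U(-4, 10) - 1*(-34)))*x(E) = (81*((-4 + 10 - 4 + (-4)²) - 1*(-34)))*(-8 - 6)² = (81*((-4 + 10 - 4 + 16) + 34))*(-14)² = (81*(18 + 34))*196 = (81*52)*196 = 4212*196 = 825552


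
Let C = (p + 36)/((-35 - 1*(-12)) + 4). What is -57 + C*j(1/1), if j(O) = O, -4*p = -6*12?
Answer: -1137/19 ≈ -59.842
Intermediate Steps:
p = 18 (p = -(-3)*12/2 = -¼*(-72) = 18)
C = -54/19 (C = (18 + 36)/((-35 - 1*(-12)) + 4) = 54/((-35 + 12) + 4) = 54/(-23 + 4) = 54/(-19) = 54*(-1/19) = -54/19 ≈ -2.8421)
-57 + C*j(1/1) = -57 - 54/19/1 = -57 - 54/19*1 = -57 - 54/19 = -1137/19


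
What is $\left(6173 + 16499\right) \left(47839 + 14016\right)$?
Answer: $1402376560$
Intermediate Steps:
$\left(6173 + 16499\right) \left(47839 + 14016\right) = 22672 \cdot 61855 = 1402376560$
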